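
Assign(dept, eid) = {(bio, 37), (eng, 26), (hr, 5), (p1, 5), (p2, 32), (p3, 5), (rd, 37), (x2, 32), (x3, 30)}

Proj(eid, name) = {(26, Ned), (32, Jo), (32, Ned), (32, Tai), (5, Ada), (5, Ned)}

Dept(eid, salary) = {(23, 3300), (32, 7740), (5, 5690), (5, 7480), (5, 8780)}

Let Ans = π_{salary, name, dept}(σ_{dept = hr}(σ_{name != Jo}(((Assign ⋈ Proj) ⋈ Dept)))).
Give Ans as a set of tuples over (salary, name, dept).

Assign ⋈ Proj (natural join on eid): {(eng, 26, Ned), (hr, 5, Ada), (hr, 5, Ned), (p1, 5, Ada), (p1, 5, Ned), (p2, 32, Jo), (p2, 32, Ned), (p2, 32, Tai), (p3, 5, Ada), (p3, 5, Ned), (x2, 32, Jo), (x2, 32, Ned), (x2, 32, Tai)}
(Assign ⋈ Proj) ⋈ Dept (natural join on eid): {(hr, 5, Ada, 5690), (hr, 5, Ada, 7480), (hr, 5, Ada, 8780), (hr, 5, Ned, 5690), (hr, 5, Ned, 7480), (hr, 5, Ned, 8780), (p1, 5, Ada, 5690), (p1, 5, Ada, 7480), (p1, 5, Ada, 8780), (p1, 5, Ned, 5690), (p1, 5, Ned, 7480), (p1, 5, Ned, 8780), (p2, 32, Jo, 7740), (p2, 32, Ned, 7740), (p2, 32, Tai, 7740), (p3, 5, Ada, 5690), (p3, 5, Ada, 7480), (p3, 5, Ada, 8780), (p3, 5, Ned, 5690), (p3, 5, Ned, 7480), (p3, 5, Ned, 8780), (x2, 32, Jo, 7740), (x2, 32, Ned, 7740), (x2, 32, Tai, 7740)}
σ[name != Jo]: keep tuples satisfying name != Jo → {(hr, 5, Ada, 5690), (hr, 5, Ada, 7480), (hr, 5, Ada, 8780), (hr, 5, Ned, 5690), (hr, 5, Ned, 7480), (hr, 5, Ned, 8780), (p1, 5, Ada, 5690), (p1, 5, Ada, 7480), (p1, 5, Ada, 8780), (p1, 5, Ned, 5690), (p1, 5, Ned, 7480), (p1, 5, Ned, 8780), (p2, 32, Ned, 7740), (p2, 32, Tai, 7740), (p3, 5, Ada, 5690), (p3, 5, Ada, 7480), (p3, 5, Ada, 8780), (p3, 5, Ned, 5690), (p3, 5, Ned, 7480), (p3, 5, Ned, 8780), (x2, 32, Ned, 7740), (x2, 32, Tai, 7740)}
σ[dept = hr]: keep tuples satisfying dept = hr → {(hr, 5, Ada, 5690), (hr, 5, Ada, 7480), (hr, 5, Ada, 8780), (hr, 5, Ned, 5690), (hr, 5, Ned, 7480), (hr, 5, Ned, 8780)}
π_{salary, name, dept} gives {(5690, Ada, hr), (5690, Ned, hr), (7480, Ada, hr), (7480, Ned, hr), (8780, Ada, hr), (8780, Ned, hr)}.

{(5690, Ada, hr), (5690, Ned, hr), (7480, Ada, hr), (7480, Ned, hr), (8780, Ada, hr), (8780, Ned, hr)}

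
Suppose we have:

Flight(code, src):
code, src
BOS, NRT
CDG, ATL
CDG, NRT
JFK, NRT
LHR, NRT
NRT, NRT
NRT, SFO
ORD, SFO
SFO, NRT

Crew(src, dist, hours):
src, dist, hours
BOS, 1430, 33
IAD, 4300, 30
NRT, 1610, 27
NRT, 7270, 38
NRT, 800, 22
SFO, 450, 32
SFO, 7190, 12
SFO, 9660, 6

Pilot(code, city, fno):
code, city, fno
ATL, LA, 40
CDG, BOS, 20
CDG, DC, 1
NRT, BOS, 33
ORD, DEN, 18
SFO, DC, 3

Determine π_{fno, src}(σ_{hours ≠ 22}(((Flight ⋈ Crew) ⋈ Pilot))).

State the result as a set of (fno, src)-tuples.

Joining Flight and Crew on src yields {(BOS, NRT, 1610, 27), (BOS, NRT, 7270, 38), (BOS, NRT, 800, 22), (CDG, NRT, 1610, 27), (CDG, NRT, 7270, 38), (CDG, NRT, 800, 22), (JFK, NRT, 1610, 27), (JFK, NRT, 7270, 38), (JFK, NRT, 800, 22), (LHR, NRT, 1610, 27), (LHR, NRT, 7270, 38), (LHR, NRT, 800, 22), (NRT, NRT, 1610, 27), (NRT, NRT, 7270, 38), (NRT, NRT, 800, 22), (NRT, SFO, 450, 32), (NRT, SFO, 7190, 12), (NRT, SFO, 9660, 6), (ORD, SFO, 450, 32), (ORD, SFO, 7190, 12), (ORD, SFO, 9660, 6), (SFO, NRT, 1610, 27), (SFO, NRT, 7270, 38), (SFO, NRT, 800, 22)}.
Joining (Flight ⋈ Crew) and Pilot on code yields {(CDG, NRT, 1610, 27, BOS, 20), (CDG, NRT, 1610, 27, DC, 1), (CDG, NRT, 7270, 38, BOS, 20), (CDG, NRT, 7270, 38, DC, 1), (CDG, NRT, 800, 22, BOS, 20), (CDG, NRT, 800, 22, DC, 1), (NRT, NRT, 1610, 27, BOS, 33), (NRT, NRT, 7270, 38, BOS, 33), (NRT, NRT, 800, 22, BOS, 33), (NRT, SFO, 450, 32, BOS, 33), (NRT, SFO, 7190, 12, BOS, 33), (NRT, SFO, 9660, 6, BOS, 33), (ORD, SFO, 450, 32, DEN, 18), (ORD, SFO, 7190, 12, DEN, 18), (ORD, SFO, 9660, 6, DEN, 18), (SFO, NRT, 1610, 27, DC, 3), (SFO, NRT, 7270, 38, DC, 3), (SFO, NRT, 800, 22, DC, 3)}.
σ[hours ≠ 22]: keep tuples satisfying hours ≠ 22 → {(CDG, NRT, 1610, 27, BOS, 20), (CDG, NRT, 1610, 27, DC, 1), (CDG, NRT, 7270, 38, BOS, 20), (CDG, NRT, 7270, 38, DC, 1), (NRT, NRT, 1610, 27, BOS, 33), (NRT, NRT, 7270, 38, BOS, 33), (NRT, SFO, 450, 32, BOS, 33), (NRT, SFO, 7190, 12, BOS, 33), (NRT, SFO, 9660, 6, BOS, 33), (ORD, SFO, 450, 32, DEN, 18), (ORD, SFO, 7190, 12, DEN, 18), (ORD, SFO, 9660, 6, DEN, 18), (SFO, NRT, 1610, 27, DC, 3), (SFO, NRT, 7270, 38, DC, 3)}
π_{fno, src} gives {(1, NRT), (18, SFO), (20, NRT), (3, NRT), (33, NRT), (33, SFO)} (8 duplicate(s) eliminated).

{(1, NRT), (18, SFO), (20, NRT), (3, NRT), (33, NRT), (33, SFO)}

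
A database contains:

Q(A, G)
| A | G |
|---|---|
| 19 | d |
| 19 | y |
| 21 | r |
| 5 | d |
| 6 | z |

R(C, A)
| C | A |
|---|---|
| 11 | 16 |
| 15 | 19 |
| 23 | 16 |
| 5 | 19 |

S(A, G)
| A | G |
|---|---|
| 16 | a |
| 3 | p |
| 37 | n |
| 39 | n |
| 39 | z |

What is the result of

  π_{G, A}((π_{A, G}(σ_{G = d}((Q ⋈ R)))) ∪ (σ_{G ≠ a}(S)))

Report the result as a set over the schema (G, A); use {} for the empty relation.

Natural join on A: {(19, d, 15), (19, d, 5), (19, y, 15), (19, y, 5)}
Selection G = d: {(19, d, 15), (19, d, 5)}
π[A, G]: project onto (A, G) (1 duplicate(s) eliminated) → {(19, d)}
Selection G ≠ a: {(3, p), (37, n), (39, n), (39, z)}
Taking the union: {(19, d), (3, p), (37, n), (39, n), (39, z)}
π[G, A]: project onto (G, A) → {(d, 19), (n, 37), (n, 39), (p, 3), (z, 39)}

{(d, 19), (n, 37), (n, 39), (p, 3), (z, 39)}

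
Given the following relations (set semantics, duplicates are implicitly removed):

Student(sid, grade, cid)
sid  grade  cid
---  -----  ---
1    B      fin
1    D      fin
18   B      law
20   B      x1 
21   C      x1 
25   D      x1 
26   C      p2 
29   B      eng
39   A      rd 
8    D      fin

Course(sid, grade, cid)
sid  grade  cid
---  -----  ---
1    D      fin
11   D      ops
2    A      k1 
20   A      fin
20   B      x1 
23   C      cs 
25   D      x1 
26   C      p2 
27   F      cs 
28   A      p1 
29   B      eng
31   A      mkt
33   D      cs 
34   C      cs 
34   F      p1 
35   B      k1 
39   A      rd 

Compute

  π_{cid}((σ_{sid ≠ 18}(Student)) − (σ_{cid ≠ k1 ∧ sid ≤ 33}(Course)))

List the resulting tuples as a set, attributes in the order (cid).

{fin, rd, x1}

Apply σ_{sid ≠ 18}; surviving tuples: {(1, B, fin), (1, D, fin), (20, B, x1), (21, C, x1), (25, D, x1), (26, C, p2), (29, B, eng), (39, A, rd), (8, D, fin)}
Apply σ_{cid ≠ k1 ∧ sid ≤ 33}; surviving tuples: {(1, D, fin), (11, D, ops), (20, A, fin), (20, B, x1), (23, C, cs), (25, D, x1), (26, C, p2), (27, F, cs), (28, A, p1), (29, B, eng), (31, A, mkt), (33, D, cs)}
Difference: {(1, B, fin), (1, D, fin), (20, B, x1), (21, C, x1), (25, D, x1), (26, C, p2), (29, B, eng), (39, A, rd), (8, D, fin)} with {(1, D, fin), (11, D, ops), (20, A, fin), (20, B, x1), (23, C, cs), (25, D, x1), (26, C, p2), (27, F, cs), (28, A, p1), (29, B, eng), (31, A, mkt), (33, D, cs)} → {(1, B, fin), (21, C, x1), (39, A, rd), (8, D, fin)}
π_{cid} gives {fin, rd, x1} (1 duplicate(s) eliminated).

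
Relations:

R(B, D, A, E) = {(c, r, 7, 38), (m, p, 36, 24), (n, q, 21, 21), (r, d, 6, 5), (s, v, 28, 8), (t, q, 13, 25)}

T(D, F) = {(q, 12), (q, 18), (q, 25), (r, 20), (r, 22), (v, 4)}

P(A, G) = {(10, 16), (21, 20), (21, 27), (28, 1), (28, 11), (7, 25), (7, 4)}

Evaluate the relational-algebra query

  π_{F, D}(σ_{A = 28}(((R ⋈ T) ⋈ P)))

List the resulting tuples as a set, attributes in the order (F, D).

R ⋈ T (natural join on D): {(c, r, 7, 38, 20), (c, r, 7, 38, 22), (n, q, 21, 21, 12), (n, q, 21, 21, 18), (n, q, 21, 21, 25), (s, v, 28, 8, 4), (t, q, 13, 25, 12), (t, q, 13, 25, 18), (t, q, 13, 25, 25)}
(R ⋈ T) ⋈ P (natural join on A): {(c, r, 7, 38, 20, 25), (c, r, 7, 38, 20, 4), (c, r, 7, 38, 22, 25), (c, r, 7, 38, 22, 4), (n, q, 21, 21, 12, 20), (n, q, 21, 21, 12, 27), (n, q, 21, 21, 18, 20), (n, q, 21, 21, 18, 27), (n, q, 21, 21, 25, 20), (n, q, 21, 21, 25, 27), (s, v, 28, 8, 4, 1), (s, v, 28, 8, 4, 11)}
Selection A = 28: {(s, v, 28, 8, 4, 1), (s, v, 28, 8, 4, 11)}
π_{F, D} gives {(4, v)} (1 duplicate(s) eliminated).

{(4, v)}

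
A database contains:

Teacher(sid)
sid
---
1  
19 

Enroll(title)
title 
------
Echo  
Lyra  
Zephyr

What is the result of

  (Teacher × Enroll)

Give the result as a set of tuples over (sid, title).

{(1, Echo), (1, Lyra), (1, Zephyr), (19, Echo), (19, Lyra), (19, Zephyr)}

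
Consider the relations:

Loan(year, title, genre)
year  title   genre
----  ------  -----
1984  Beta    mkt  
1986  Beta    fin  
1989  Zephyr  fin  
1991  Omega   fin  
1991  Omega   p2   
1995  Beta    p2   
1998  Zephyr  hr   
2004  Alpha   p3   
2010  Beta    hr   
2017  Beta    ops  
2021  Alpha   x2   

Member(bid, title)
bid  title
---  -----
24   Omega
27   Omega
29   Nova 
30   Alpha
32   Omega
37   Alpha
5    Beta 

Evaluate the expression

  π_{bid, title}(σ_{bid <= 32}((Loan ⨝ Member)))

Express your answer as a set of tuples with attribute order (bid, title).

Joining Loan and Member on title yields {(1984, Beta, mkt, 5), (1986, Beta, fin, 5), (1991, Omega, fin, 24), (1991, Omega, fin, 27), (1991, Omega, fin, 32), (1991, Omega, p2, 24), (1991, Omega, p2, 27), (1991, Omega, p2, 32), (1995, Beta, p2, 5), (2004, Alpha, p3, 30), (2004, Alpha, p3, 37), (2010, Beta, hr, 5), (2017, Beta, ops, 5), (2021, Alpha, x2, 30), (2021, Alpha, x2, 37)}.
Selection bid <= 32: {(1984, Beta, mkt, 5), (1986, Beta, fin, 5), (1991, Omega, fin, 24), (1991, Omega, fin, 27), (1991, Omega, fin, 32), (1991, Omega, p2, 24), (1991, Omega, p2, 27), (1991, Omega, p2, 32), (1995, Beta, p2, 5), (2004, Alpha, p3, 30), (2010, Beta, hr, 5), (2017, Beta, ops, 5), (2021, Alpha, x2, 30)}
π[bid, title]: project onto (bid, title) (8 duplicate(s) eliminated) → {(24, Omega), (27, Omega), (30, Alpha), (32, Omega), (5, Beta)}

{(24, Omega), (27, Omega), (30, Alpha), (32, Omega), (5, Beta)}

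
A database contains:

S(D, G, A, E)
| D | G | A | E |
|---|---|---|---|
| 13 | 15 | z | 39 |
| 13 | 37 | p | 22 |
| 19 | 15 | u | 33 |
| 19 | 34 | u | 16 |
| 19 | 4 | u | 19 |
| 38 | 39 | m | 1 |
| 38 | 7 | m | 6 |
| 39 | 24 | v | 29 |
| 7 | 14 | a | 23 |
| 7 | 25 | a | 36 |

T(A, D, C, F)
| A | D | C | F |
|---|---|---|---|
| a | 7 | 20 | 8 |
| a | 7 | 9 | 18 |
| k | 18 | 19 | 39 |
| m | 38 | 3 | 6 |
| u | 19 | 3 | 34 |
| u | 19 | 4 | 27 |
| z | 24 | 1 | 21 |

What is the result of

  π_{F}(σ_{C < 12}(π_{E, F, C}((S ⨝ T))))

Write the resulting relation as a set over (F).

{18, 27, 34, 6}

Natural join on D, A: {(19, 15, u, 33, 3, 34), (19, 15, u, 33, 4, 27), (19, 34, u, 16, 3, 34), (19, 34, u, 16, 4, 27), (19, 4, u, 19, 3, 34), (19, 4, u, 19, 4, 27), (38, 39, m, 1, 3, 6), (38, 7, m, 6, 3, 6), (7, 14, a, 23, 20, 8), (7, 14, a, 23, 9, 18), (7, 25, a, 36, 20, 8), (7, 25, a, 36, 9, 18)}
Projecting to E, F, C: {(1, 6, 3), (16, 27, 4), (16, 34, 3), (19, 27, 4), (19, 34, 3), (23, 18, 9), (23, 8, 20), (33, 27, 4), (33, 34, 3), (36, 18, 9), (36, 8, 20), (6, 6, 3)}
Selection C < 12: {(1, 6, 3), (16, 27, 4), (16, 34, 3), (19, 27, 4), (19, 34, 3), (23, 18, 9), (33, 27, 4), (33, 34, 3), (36, 18, 9), (6, 6, 3)}
Projecting to F (6 duplicate(s) eliminated): {18, 27, 34, 6}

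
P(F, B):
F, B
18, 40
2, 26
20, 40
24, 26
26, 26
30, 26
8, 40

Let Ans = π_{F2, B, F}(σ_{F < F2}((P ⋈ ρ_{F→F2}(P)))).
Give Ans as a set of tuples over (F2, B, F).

ρ[F→F2]: schema becomes (F2, B); tuples unchanged.
Joining P and ρ_{F→F2}(P) on B yields {(18, 40, 18), (18, 40, 20), (18, 40, 8), (2, 26, 2), (2, 26, 24), (2, 26, 26), (2, 26, 30), (20, 40, 18), (20, 40, 20), (20, 40, 8), (24, 26, 2), (24, 26, 24), (24, 26, 26), (24, 26, 30), (26, 26, 2), (26, 26, 24), (26, 26, 26), (26, 26, 30), (30, 26, 2), (30, 26, 24), (30, 26, 26), (30, 26, 30), (8, 40, 18), (8, 40, 20), (8, 40, 8)}.
Selection F < F2: {(18, 40, 20), (2, 26, 24), (2, 26, 26), (2, 26, 30), (24, 26, 26), (24, 26, 30), (26, 26, 30), (8, 40, 18), (8, 40, 20)}
π[F2, B, F]: project onto (F2, B, F) → {(18, 40, 8), (20, 40, 18), (20, 40, 8), (24, 26, 2), (26, 26, 2), (26, 26, 24), (30, 26, 2), (30, 26, 24), (30, 26, 26)}

{(18, 40, 8), (20, 40, 18), (20, 40, 8), (24, 26, 2), (26, 26, 2), (26, 26, 24), (30, 26, 2), (30, 26, 24), (30, 26, 26)}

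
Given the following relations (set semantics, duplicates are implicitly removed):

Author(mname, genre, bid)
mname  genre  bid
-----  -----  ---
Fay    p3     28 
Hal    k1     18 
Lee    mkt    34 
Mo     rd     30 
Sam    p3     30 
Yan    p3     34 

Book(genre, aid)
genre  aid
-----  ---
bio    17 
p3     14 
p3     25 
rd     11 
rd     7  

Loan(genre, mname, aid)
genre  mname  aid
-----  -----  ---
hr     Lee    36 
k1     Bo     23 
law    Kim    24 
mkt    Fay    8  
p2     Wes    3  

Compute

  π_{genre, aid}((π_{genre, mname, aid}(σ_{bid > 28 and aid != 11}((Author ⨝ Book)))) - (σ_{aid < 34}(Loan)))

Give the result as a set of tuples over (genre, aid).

Joining Author and Book on genre yields {(Fay, p3, 28, 14), (Fay, p3, 28, 25), (Mo, rd, 30, 11), (Mo, rd, 30, 7), (Sam, p3, 30, 14), (Sam, p3, 30, 25), (Yan, p3, 34, 14), (Yan, p3, 34, 25)}.
σ[bid > 28 and aid != 11]: keep tuples satisfying bid > 28 and aid != 11 → {(Mo, rd, 30, 7), (Sam, p3, 30, 14), (Sam, p3, 30, 25), (Yan, p3, 34, 14), (Yan, p3, 34, 25)}
Keep only column(s) genre, mname, aid: {(p3, Sam, 14), (p3, Sam, 25), (p3, Yan, 14), (p3, Yan, 25), (rd, Mo, 7)}
σ[aid < 34]: keep tuples satisfying aid < 34 → {(k1, Bo, 23), (law, Kim, 24), (mkt, Fay, 8), (p2, Wes, 3)}
Set difference of the two operands is {(p3, Sam, 14), (p3, Sam, 25), (p3, Yan, 14), (p3, Yan, 25), (rd, Mo, 7)}.
Keep only column(s) genre, aid (2 duplicate(s) eliminated): {(p3, 14), (p3, 25), (rd, 7)}

{(p3, 14), (p3, 25), (rd, 7)}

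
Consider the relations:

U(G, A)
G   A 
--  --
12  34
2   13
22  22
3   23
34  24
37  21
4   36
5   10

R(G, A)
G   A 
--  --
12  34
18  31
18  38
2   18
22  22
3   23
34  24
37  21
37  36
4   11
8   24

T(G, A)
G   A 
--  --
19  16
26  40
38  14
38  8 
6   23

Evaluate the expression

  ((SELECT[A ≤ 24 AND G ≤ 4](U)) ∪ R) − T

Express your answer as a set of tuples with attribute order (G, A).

{(12, 34), (18, 31), (18, 38), (2, 13), (2, 18), (22, 22), (3, 23), (34, 24), (37, 21), (37, 36), (4, 11), (8, 24)}

Filtering on A ≤ 24 AND G ≤ 4 leaves {(2, 13), (3, 23)}.
Set union of the two operands is {(12, 34), (18, 31), (18, 38), (2, 13), (2, 18), (22, 22), (3, 23), (34, 24), (37, 21), (37, 36), (4, 11), (8, 24)}.
Set difference of the two operands is {(12, 34), (18, 31), (18, 38), (2, 13), (2, 18), (22, 22), (3, 23), (34, 24), (37, 21), (37, 36), (4, 11), (8, 24)}.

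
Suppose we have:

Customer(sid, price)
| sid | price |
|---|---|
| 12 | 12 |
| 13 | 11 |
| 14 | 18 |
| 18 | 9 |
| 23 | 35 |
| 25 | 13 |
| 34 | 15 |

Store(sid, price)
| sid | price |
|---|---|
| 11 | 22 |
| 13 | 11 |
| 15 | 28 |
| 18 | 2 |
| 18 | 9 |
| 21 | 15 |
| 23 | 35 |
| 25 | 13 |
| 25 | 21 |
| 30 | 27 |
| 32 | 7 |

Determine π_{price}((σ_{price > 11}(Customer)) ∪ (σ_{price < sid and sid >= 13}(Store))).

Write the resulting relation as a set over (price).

{11, 12, 13, 15, 18, 2, 21, 27, 35, 7, 9}

σ[price > 11]: keep tuples satisfying price > 11 → {(12, 12), (14, 18), (23, 35), (25, 13), (34, 15)}
σ[price < sid and sid >= 13]: keep tuples satisfying price < sid and sid >= 13 → {(13, 11), (18, 2), (18, 9), (21, 15), (25, 13), (25, 21), (30, 27), (32, 7)}
Union: {(12, 12), (14, 18), (23, 35), (25, 13), (34, 15)} with {(13, 11), (18, 2), (18, 9), (21, 15), (25, 13), (25, 21), (30, 27), (32, 7)} → {(12, 12), (13, 11), (14, 18), (18, 2), (18, 9), (21, 15), (23, 35), (25, 13), (25, 21), (30, 27), (32, 7), (34, 15)}
Projecting to price (1 duplicate(s) eliminated): {11, 12, 13, 15, 18, 2, 21, 27, 35, 7, 9}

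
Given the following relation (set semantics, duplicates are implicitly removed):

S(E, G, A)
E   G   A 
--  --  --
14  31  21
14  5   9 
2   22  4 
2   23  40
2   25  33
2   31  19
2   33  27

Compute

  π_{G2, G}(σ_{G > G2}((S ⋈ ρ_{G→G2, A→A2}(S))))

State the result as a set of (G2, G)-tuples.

ρ[G→G2, A→A2]: schema becomes (E, G2, A2); tuples unchanged.
Joining S and ρ_{G→G2, A→A2}(S) on E yields {(14, 31, 21, 31, 21), (14, 31, 21, 5, 9), (14, 5, 9, 31, 21), (14, 5, 9, 5, 9), (2, 22, 4, 22, 4), (2, 22, 4, 23, 40), (2, 22, 4, 25, 33), (2, 22, 4, 31, 19), (2, 22, 4, 33, 27), (2, 23, 40, 22, 4), (2, 23, 40, 23, 40), (2, 23, 40, 25, 33), (2, 23, 40, 31, 19), (2, 23, 40, 33, 27), (2, 25, 33, 22, 4), (2, 25, 33, 23, 40), (2, 25, 33, 25, 33), (2, 25, 33, 31, 19), (2, 25, 33, 33, 27), (2, 31, 19, 22, 4), (2, 31, 19, 23, 40), (2, 31, 19, 25, 33), (2, 31, 19, 31, 19), (2, 31, 19, 33, 27), (2, 33, 27, 22, 4), (2, 33, 27, 23, 40), (2, 33, 27, 25, 33), (2, 33, 27, 31, 19), (2, 33, 27, 33, 27)}.
Selection G > G2: {(14, 31, 21, 5, 9), (2, 23, 40, 22, 4), (2, 25, 33, 22, 4), (2, 25, 33, 23, 40), (2, 31, 19, 22, 4), (2, 31, 19, 23, 40), (2, 31, 19, 25, 33), (2, 33, 27, 22, 4), (2, 33, 27, 23, 40), (2, 33, 27, 25, 33), (2, 33, 27, 31, 19)}
Keep only column(s) G2, G: {(22, 23), (22, 25), (22, 31), (22, 33), (23, 25), (23, 31), (23, 33), (25, 31), (25, 33), (31, 33), (5, 31)}

{(22, 23), (22, 25), (22, 31), (22, 33), (23, 25), (23, 31), (23, 33), (25, 31), (25, 33), (31, 33), (5, 31)}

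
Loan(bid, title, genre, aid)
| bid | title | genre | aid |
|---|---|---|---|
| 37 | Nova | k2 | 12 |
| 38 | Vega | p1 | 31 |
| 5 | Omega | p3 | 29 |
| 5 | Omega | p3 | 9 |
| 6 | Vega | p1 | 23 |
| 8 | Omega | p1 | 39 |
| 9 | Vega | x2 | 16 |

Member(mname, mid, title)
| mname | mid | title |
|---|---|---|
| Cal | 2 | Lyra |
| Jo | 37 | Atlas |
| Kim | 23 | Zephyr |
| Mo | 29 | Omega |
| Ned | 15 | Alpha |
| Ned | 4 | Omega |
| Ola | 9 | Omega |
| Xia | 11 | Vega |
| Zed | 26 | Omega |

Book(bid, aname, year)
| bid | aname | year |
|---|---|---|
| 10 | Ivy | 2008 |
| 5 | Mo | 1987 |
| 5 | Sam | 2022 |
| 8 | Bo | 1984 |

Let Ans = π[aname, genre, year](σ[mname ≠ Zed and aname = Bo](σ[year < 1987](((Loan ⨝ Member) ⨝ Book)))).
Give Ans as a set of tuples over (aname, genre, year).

{(Bo, p1, 1984)}

Natural join on title: {(38, Vega, p1, 31, Xia, 11), (5, Omega, p3, 29, Mo, 29), (5, Omega, p3, 29, Ned, 4), (5, Omega, p3, 29, Ola, 9), (5, Omega, p3, 29, Zed, 26), (5, Omega, p3, 9, Mo, 29), (5, Omega, p3, 9, Ned, 4), (5, Omega, p3, 9, Ola, 9), (5, Omega, p3, 9, Zed, 26), (6, Vega, p1, 23, Xia, 11), (8, Omega, p1, 39, Mo, 29), (8, Omega, p1, 39, Ned, 4), (8, Omega, p1, 39, Ola, 9), (8, Omega, p1, 39, Zed, 26), (9, Vega, x2, 16, Xia, 11)}
Natural join on bid: {(5, Omega, p3, 29, Mo, 29, Mo, 1987), (5, Omega, p3, 29, Mo, 29, Sam, 2022), (5, Omega, p3, 29, Ned, 4, Mo, 1987), (5, Omega, p3, 29, Ned, 4, Sam, 2022), (5, Omega, p3, 29, Ola, 9, Mo, 1987), (5, Omega, p3, 29, Ola, 9, Sam, 2022), (5, Omega, p3, 29, Zed, 26, Mo, 1987), (5, Omega, p3, 29, Zed, 26, Sam, 2022), (5, Omega, p3, 9, Mo, 29, Mo, 1987), (5, Omega, p3, 9, Mo, 29, Sam, 2022), (5, Omega, p3, 9, Ned, 4, Mo, 1987), (5, Omega, p3, 9, Ned, 4, Sam, 2022), (5, Omega, p3, 9, Ola, 9, Mo, 1987), (5, Omega, p3, 9, Ola, 9, Sam, 2022), (5, Omega, p3, 9, Zed, 26, Mo, 1987), (5, Omega, p3, 9, Zed, 26, Sam, 2022), (8, Omega, p1, 39, Mo, 29, Bo, 1984), (8, Omega, p1, 39, Ned, 4, Bo, 1984), (8, Omega, p1, 39, Ola, 9, Bo, 1984), (8, Omega, p1, 39, Zed, 26, Bo, 1984)}
σ[year < 1987]: keep tuples satisfying year < 1987 → {(8, Omega, p1, 39, Mo, 29, Bo, 1984), (8, Omega, p1, 39, Ned, 4, Bo, 1984), (8, Omega, p1, 39, Ola, 9, Bo, 1984), (8, Omega, p1, 39, Zed, 26, Bo, 1984)}
σ[mname ≠ Zed and aname = Bo]: keep tuples satisfying mname ≠ Zed and aname = Bo → {(8, Omega, p1, 39, Mo, 29, Bo, 1984), (8, Omega, p1, 39, Ned, 4, Bo, 1984), (8, Omega, p1, 39, Ola, 9, Bo, 1984)}
Projecting to aname, genre, year (2 duplicate(s) eliminated): {(Bo, p1, 1984)}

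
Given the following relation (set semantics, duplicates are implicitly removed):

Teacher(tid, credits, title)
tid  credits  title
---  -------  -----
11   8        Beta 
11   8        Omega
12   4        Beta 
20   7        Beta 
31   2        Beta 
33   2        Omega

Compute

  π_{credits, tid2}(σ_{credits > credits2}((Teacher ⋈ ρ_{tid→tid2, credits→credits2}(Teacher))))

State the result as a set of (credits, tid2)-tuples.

ρ[tid→tid2, credits→credits2]: schema becomes (tid2, credits2, title); tuples unchanged.
Teacher ⋈ ρ_{tid→tid2, credits→credits2}(Teacher) (natural join on title): {(11, 8, Beta, 11, 8), (11, 8, Beta, 12, 4), (11, 8, Beta, 20, 7), (11, 8, Beta, 31, 2), (11, 8, Omega, 11, 8), (11, 8, Omega, 33, 2), (12, 4, Beta, 11, 8), (12, 4, Beta, 12, 4), (12, 4, Beta, 20, 7), (12, 4, Beta, 31, 2), (20, 7, Beta, 11, 8), (20, 7, Beta, 12, 4), (20, 7, Beta, 20, 7), (20, 7, Beta, 31, 2), (31, 2, Beta, 11, 8), (31, 2, Beta, 12, 4), (31, 2, Beta, 20, 7), (31, 2, Beta, 31, 2), (33, 2, Omega, 11, 8), (33, 2, Omega, 33, 2)}
Filtering on credits > credits2 leaves {(11, 8, Beta, 12, 4), (11, 8, Beta, 20, 7), (11, 8, Beta, 31, 2), (11, 8, Omega, 33, 2), (12, 4, Beta, 31, 2), (20, 7, Beta, 12, 4), (20, 7, Beta, 31, 2)}.
π_{credits, tid2} gives {(4, 31), (7, 12), (7, 31), (8, 12), (8, 20), (8, 31), (8, 33)}.

{(4, 31), (7, 12), (7, 31), (8, 12), (8, 20), (8, 31), (8, 33)}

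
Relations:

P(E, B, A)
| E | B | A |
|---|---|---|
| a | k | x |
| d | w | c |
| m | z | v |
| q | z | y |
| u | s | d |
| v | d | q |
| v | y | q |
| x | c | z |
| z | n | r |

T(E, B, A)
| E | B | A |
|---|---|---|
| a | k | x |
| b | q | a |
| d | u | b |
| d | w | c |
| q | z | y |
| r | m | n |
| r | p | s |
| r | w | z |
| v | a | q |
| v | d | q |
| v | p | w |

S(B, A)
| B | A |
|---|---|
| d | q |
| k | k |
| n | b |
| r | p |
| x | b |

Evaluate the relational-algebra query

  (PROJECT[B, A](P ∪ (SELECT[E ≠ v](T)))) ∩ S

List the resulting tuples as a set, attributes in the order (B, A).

{(d, q)}

σ[E ≠ v]: keep tuples satisfying E ≠ v → {(a, k, x), (b, q, a), (d, u, b), (d, w, c), (q, z, y), (r, m, n), (r, p, s), (r, w, z)}
Taking the union: {(a, k, x), (b, q, a), (d, u, b), (d, w, c), (m, z, v), (q, z, y), (r, m, n), (r, p, s), (r, w, z), (u, s, d), (v, d, q), (v, y, q), (x, c, z), (z, n, r)}
π_{B, A} gives {(c, z), (d, q), (k, x), (m, n), (n, r), (p, s), (q, a), (s, d), (u, b), (w, c), (w, z), (y, q), (z, v), (z, y)}.
Taking the intersection: {(d, q)}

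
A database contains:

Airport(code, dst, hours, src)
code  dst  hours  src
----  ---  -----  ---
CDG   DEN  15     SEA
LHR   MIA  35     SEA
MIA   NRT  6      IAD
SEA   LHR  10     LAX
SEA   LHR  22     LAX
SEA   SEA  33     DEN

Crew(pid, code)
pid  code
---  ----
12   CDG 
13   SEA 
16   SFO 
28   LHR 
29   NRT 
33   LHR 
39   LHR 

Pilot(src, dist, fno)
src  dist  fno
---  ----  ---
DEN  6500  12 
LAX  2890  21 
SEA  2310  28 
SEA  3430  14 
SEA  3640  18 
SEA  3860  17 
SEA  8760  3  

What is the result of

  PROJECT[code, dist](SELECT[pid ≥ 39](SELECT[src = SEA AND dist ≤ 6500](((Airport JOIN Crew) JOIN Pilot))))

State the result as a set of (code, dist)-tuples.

{(LHR, 2310), (LHR, 3430), (LHR, 3640), (LHR, 3860)}

Joining Airport and Crew on code yields {(CDG, DEN, 15, SEA, 12), (LHR, MIA, 35, SEA, 28), (LHR, MIA, 35, SEA, 33), (LHR, MIA, 35, SEA, 39), (SEA, LHR, 10, LAX, 13), (SEA, LHR, 22, LAX, 13), (SEA, SEA, 33, DEN, 13)}.
Joining (Airport JOIN Crew) and Pilot on src yields {(CDG, DEN, 15, SEA, 12, 2310, 28), (CDG, DEN, 15, SEA, 12, 3430, 14), (CDG, DEN, 15, SEA, 12, 3640, 18), (CDG, DEN, 15, SEA, 12, 3860, 17), (CDG, DEN, 15, SEA, 12, 8760, 3), (LHR, MIA, 35, SEA, 28, 2310, 28), (LHR, MIA, 35, SEA, 28, 3430, 14), (LHR, MIA, 35, SEA, 28, 3640, 18), (LHR, MIA, 35, SEA, 28, 3860, 17), (LHR, MIA, 35, SEA, 28, 8760, 3), (LHR, MIA, 35, SEA, 33, 2310, 28), (LHR, MIA, 35, SEA, 33, 3430, 14), (LHR, MIA, 35, SEA, 33, 3640, 18), (LHR, MIA, 35, SEA, 33, 3860, 17), (LHR, MIA, 35, SEA, 33, 8760, 3), (LHR, MIA, 35, SEA, 39, 2310, 28), (LHR, MIA, 35, SEA, 39, 3430, 14), (LHR, MIA, 35, SEA, 39, 3640, 18), (LHR, MIA, 35, SEA, 39, 3860, 17), (LHR, MIA, 35, SEA, 39, 8760, 3), (SEA, LHR, 10, LAX, 13, 2890, 21), (SEA, LHR, 22, LAX, 13, 2890, 21), (SEA, SEA, 33, DEN, 13, 6500, 12)}.
Filtering on src = SEA AND dist ≤ 6500 leaves {(CDG, DEN, 15, SEA, 12, 2310, 28), (CDG, DEN, 15, SEA, 12, 3430, 14), (CDG, DEN, 15, SEA, 12, 3640, 18), (CDG, DEN, 15, SEA, 12, 3860, 17), (LHR, MIA, 35, SEA, 28, 2310, 28), (LHR, MIA, 35, SEA, 28, 3430, 14), (LHR, MIA, 35, SEA, 28, 3640, 18), (LHR, MIA, 35, SEA, 28, 3860, 17), (LHR, MIA, 35, SEA, 33, 2310, 28), (LHR, MIA, 35, SEA, 33, 3430, 14), (LHR, MIA, 35, SEA, 33, 3640, 18), (LHR, MIA, 35, SEA, 33, 3860, 17), (LHR, MIA, 35, SEA, 39, 2310, 28), (LHR, MIA, 35, SEA, 39, 3430, 14), (LHR, MIA, 35, SEA, 39, 3640, 18), (LHR, MIA, 35, SEA, 39, 3860, 17)}.
Filtering on pid ≥ 39 leaves {(LHR, MIA, 35, SEA, 39, 2310, 28), (LHR, MIA, 35, SEA, 39, 3430, 14), (LHR, MIA, 35, SEA, 39, 3640, 18), (LHR, MIA, 35, SEA, 39, 3860, 17)}.
Keep only column(s) code, dist: {(LHR, 2310), (LHR, 3430), (LHR, 3640), (LHR, 3860)}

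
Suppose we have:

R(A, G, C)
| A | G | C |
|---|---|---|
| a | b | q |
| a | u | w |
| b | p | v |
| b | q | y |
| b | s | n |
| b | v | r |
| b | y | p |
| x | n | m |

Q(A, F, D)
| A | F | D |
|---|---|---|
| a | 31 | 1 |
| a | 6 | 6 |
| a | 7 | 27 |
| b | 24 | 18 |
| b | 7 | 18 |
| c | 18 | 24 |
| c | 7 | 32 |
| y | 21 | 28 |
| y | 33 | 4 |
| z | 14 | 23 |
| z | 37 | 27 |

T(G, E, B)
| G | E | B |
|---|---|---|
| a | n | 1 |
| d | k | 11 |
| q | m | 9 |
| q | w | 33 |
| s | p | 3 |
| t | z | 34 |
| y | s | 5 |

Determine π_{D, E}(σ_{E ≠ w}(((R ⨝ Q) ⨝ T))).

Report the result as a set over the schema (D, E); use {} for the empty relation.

Joining R and Q on A yields {(a, b, q, 31, 1), (a, b, q, 6, 6), (a, b, q, 7, 27), (a, u, w, 31, 1), (a, u, w, 6, 6), (a, u, w, 7, 27), (b, p, v, 24, 18), (b, p, v, 7, 18), (b, q, y, 24, 18), (b, q, y, 7, 18), (b, s, n, 24, 18), (b, s, n, 7, 18), (b, v, r, 24, 18), (b, v, r, 7, 18), (b, y, p, 24, 18), (b, y, p, 7, 18)}.
Joining (R ⨝ Q) and T on G yields {(b, q, y, 24, 18, m, 9), (b, q, y, 24, 18, w, 33), (b, q, y, 7, 18, m, 9), (b, q, y, 7, 18, w, 33), (b, s, n, 24, 18, p, 3), (b, s, n, 7, 18, p, 3), (b, y, p, 24, 18, s, 5), (b, y, p, 7, 18, s, 5)}.
Apply σ_{E ≠ w}; surviving tuples: {(b, q, y, 24, 18, m, 9), (b, q, y, 7, 18, m, 9), (b, s, n, 24, 18, p, 3), (b, s, n, 7, 18, p, 3), (b, y, p, 24, 18, s, 5), (b, y, p, 7, 18, s, 5)}
π[D, E]: project onto (D, E) (3 duplicate(s) eliminated) → {(18, m), (18, p), (18, s)}

{(18, m), (18, p), (18, s)}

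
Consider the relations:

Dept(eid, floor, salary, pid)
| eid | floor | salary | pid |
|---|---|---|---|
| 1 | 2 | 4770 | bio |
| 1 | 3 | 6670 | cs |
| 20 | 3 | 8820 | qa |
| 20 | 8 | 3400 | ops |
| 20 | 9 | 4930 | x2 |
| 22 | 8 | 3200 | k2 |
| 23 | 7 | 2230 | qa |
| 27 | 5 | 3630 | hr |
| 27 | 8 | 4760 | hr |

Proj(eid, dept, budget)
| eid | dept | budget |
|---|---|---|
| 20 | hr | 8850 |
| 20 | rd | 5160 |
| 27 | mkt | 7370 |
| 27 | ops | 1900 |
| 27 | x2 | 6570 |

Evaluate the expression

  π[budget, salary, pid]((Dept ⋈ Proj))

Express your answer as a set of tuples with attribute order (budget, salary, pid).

{(1900, 3630, hr), (1900, 4760, hr), (5160, 3400, ops), (5160, 4930, x2), (5160, 8820, qa), (6570, 3630, hr), (6570, 4760, hr), (7370, 3630, hr), (7370, 4760, hr), (8850, 3400, ops), (8850, 4930, x2), (8850, 8820, qa)}

Natural join on eid: {(20, 3, 8820, qa, hr, 8850), (20, 3, 8820, qa, rd, 5160), (20, 8, 3400, ops, hr, 8850), (20, 8, 3400, ops, rd, 5160), (20, 9, 4930, x2, hr, 8850), (20, 9, 4930, x2, rd, 5160), (27, 5, 3630, hr, mkt, 7370), (27, 5, 3630, hr, ops, 1900), (27, 5, 3630, hr, x2, 6570), (27, 8, 4760, hr, mkt, 7370), (27, 8, 4760, hr, ops, 1900), (27, 8, 4760, hr, x2, 6570)}
Projecting to budget, salary, pid: {(1900, 3630, hr), (1900, 4760, hr), (5160, 3400, ops), (5160, 4930, x2), (5160, 8820, qa), (6570, 3630, hr), (6570, 4760, hr), (7370, 3630, hr), (7370, 4760, hr), (8850, 3400, ops), (8850, 4930, x2), (8850, 8820, qa)}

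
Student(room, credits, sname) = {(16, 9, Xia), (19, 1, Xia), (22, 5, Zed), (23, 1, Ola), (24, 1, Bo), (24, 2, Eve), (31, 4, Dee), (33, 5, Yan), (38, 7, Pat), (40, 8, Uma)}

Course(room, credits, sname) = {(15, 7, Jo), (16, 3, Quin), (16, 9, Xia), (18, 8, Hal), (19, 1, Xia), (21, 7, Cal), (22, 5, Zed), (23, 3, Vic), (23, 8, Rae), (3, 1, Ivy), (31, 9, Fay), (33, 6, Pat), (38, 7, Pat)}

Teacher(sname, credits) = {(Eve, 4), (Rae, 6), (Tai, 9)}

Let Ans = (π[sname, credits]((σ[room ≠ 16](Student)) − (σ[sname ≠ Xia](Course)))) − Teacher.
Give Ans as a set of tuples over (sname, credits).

{(Bo, 1), (Dee, 4), (Eve, 2), (Ola, 1), (Uma, 8), (Xia, 1), (Yan, 5)}

Apply σ_{room ≠ 16}; surviving tuples: {(19, 1, Xia), (22, 5, Zed), (23, 1, Ola), (24, 1, Bo), (24, 2, Eve), (31, 4, Dee), (33, 5, Yan), (38, 7, Pat), (40, 8, Uma)}
Apply σ_{sname ≠ Xia}; surviving tuples: {(15, 7, Jo), (16, 3, Quin), (18, 8, Hal), (21, 7, Cal), (22, 5, Zed), (23, 3, Vic), (23, 8, Rae), (3, 1, Ivy), (31, 9, Fay), (33, 6, Pat), (38, 7, Pat)}
Taking the difference: {(19, 1, Xia), (23, 1, Ola), (24, 1, Bo), (24, 2, Eve), (31, 4, Dee), (33, 5, Yan), (40, 8, Uma)}
Projecting to sname, credits: {(Bo, 1), (Dee, 4), (Eve, 2), (Ola, 1), (Uma, 8), (Xia, 1), (Yan, 5)}
Taking the difference: {(Bo, 1), (Dee, 4), (Eve, 2), (Ola, 1), (Uma, 8), (Xia, 1), (Yan, 5)}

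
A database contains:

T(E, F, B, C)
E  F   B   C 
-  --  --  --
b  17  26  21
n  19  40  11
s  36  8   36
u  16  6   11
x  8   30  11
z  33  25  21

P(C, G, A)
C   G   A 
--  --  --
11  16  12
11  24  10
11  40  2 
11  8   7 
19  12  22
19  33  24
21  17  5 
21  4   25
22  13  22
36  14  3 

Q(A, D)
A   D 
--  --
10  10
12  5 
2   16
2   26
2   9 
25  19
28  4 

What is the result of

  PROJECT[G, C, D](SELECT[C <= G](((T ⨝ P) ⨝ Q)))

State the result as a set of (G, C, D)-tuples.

{(16, 11, 5), (24, 11, 10), (40, 11, 16), (40, 11, 26), (40, 11, 9)}

Joining T and P on C yields {(b, 17, 26, 21, 17, 5), (b, 17, 26, 21, 4, 25), (n, 19, 40, 11, 16, 12), (n, 19, 40, 11, 24, 10), (n, 19, 40, 11, 40, 2), (n, 19, 40, 11, 8, 7), (s, 36, 8, 36, 14, 3), (u, 16, 6, 11, 16, 12), (u, 16, 6, 11, 24, 10), (u, 16, 6, 11, 40, 2), (u, 16, 6, 11, 8, 7), (x, 8, 30, 11, 16, 12), (x, 8, 30, 11, 24, 10), (x, 8, 30, 11, 40, 2), (x, 8, 30, 11, 8, 7), (z, 33, 25, 21, 17, 5), (z, 33, 25, 21, 4, 25)}.
Joining (T ⨝ P) and Q on A yields {(b, 17, 26, 21, 4, 25, 19), (n, 19, 40, 11, 16, 12, 5), (n, 19, 40, 11, 24, 10, 10), (n, 19, 40, 11, 40, 2, 16), (n, 19, 40, 11, 40, 2, 26), (n, 19, 40, 11, 40, 2, 9), (u, 16, 6, 11, 16, 12, 5), (u, 16, 6, 11, 24, 10, 10), (u, 16, 6, 11, 40, 2, 16), (u, 16, 6, 11, 40, 2, 26), (u, 16, 6, 11, 40, 2, 9), (x, 8, 30, 11, 16, 12, 5), (x, 8, 30, 11, 24, 10, 10), (x, 8, 30, 11, 40, 2, 16), (x, 8, 30, 11, 40, 2, 26), (x, 8, 30, 11, 40, 2, 9), (z, 33, 25, 21, 4, 25, 19)}.
Selection C <= G: {(n, 19, 40, 11, 16, 12, 5), (n, 19, 40, 11, 24, 10, 10), (n, 19, 40, 11, 40, 2, 16), (n, 19, 40, 11, 40, 2, 26), (n, 19, 40, 11, 40, 2, 9), (u, 16, 6, 11, 16, 12, 5), (u, 16, 6, 11, 24, 10, 10), (u, 16, 6, 11, 40, 2, 16), (u, 16, 6, 11, 40, 2, 26), (u, 16, 6, 11, 40, 2, 9), (x, 8, 30, 11, 16, 12, 5), (x, 8, 30, 11, 24, 10, 10), (x, 8, 30, 11, 40, 2, 16), (x, 8, 30, 11, 40, 2, 26), (x, 8, 30, 11, 40, 2, 9)}
Keep only column(s) G, C, D (10 duplicate(s) eliminated): {(16, 11, 5), (24, 11, 10), (40, 11, 16), (40, 11, 26), (40, 11, 9)}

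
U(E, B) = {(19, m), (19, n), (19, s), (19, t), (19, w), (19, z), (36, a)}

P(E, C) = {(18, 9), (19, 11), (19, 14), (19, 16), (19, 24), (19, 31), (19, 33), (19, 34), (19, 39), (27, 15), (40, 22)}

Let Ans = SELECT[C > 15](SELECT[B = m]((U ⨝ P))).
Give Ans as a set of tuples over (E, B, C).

U ⋈ P (natural join on E): {(19, m, 11), (19, m, 14), (19, m, 16), (19, m, 24), (19, m, 31), (19, m, 33), (19, m, 34), (19, m, 39), (19, n, 11), (19, n, 14), (19, n, 16), (19, n, 24), (19, n, 31), (19, n, 33), (19, n, 34), (19, n, 39), (19, s, 11), (19, s, 14), (19, s, 16), (19, s, 24), (19, s, 31), (19, s, 33), (19, s, 34), (19, s, 39), (19, t, 11), (19, t, 14), (19, t, 16), (19, t, 24), (19, t, 31), (19, t, 33), (19, t, 34), (19, t, 39), (19, w, 11), (19, w, 14), (19, w, 16), (19, w, 24), (19, w, 31), (19, w, 33), (19, w, 34), (19, w, 39), (19, z, 11), (19, z, 14), (19, z, 16), (19, z, 24), (19, z, 31), (19, z, 33), (19, z, 34), (19, z, 39)}
Filtering on B = m leaves {(19, m, 11), (19, m, 14), (19, m, 16), (19, m, 24), (19, m, 31), (19, m, 33), (19, m, 34), (19, m, 39)}.
Filtering on C > 15 leaves {(19, m, 16), (19, m, 24), (19, m, 31), (19, m, 33), (19, m, 34), (19, m, 39)}.

{(19, m, 16), (19, m, 24), (19, m, 31), (19, m, 33), (19, m, 34), (19, m, 39)}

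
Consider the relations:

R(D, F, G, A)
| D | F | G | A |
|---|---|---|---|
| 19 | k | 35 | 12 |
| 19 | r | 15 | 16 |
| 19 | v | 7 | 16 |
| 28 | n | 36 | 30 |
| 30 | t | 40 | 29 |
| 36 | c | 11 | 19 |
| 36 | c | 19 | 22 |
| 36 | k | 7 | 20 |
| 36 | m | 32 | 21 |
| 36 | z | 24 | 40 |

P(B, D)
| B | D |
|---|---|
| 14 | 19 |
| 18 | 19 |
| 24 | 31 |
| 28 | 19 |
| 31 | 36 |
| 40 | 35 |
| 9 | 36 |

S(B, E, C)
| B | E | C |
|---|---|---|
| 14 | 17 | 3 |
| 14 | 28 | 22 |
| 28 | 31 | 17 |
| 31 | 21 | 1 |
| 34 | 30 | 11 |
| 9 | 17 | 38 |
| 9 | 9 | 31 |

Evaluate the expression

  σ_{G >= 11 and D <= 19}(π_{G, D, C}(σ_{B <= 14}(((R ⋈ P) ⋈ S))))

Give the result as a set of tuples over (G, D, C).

{(15, 19, 22), (15, 19, 3), (35, 19, 22), (35, 19, 3)}

Joining R and P on D yields {(19, k, 35, 12, 14), (19, k, 35, 12, 18), (19, k, 35, 12, 28), (19, r, 15, 16, 14), (19, r, 15, 16, 18), (19, r, 15, 16, 28), (19, v, 7, 16, 14), (19, v, 7, 16, 18), (19, v, 7, 16, 28), (36, c, 11, 19, 31), (36, c, 11, 19, 9), (36, c, 19, 22, 31), (36, c, 19, 22, 9), (36, k, 7, 20, 31), (36, k, 7, 20, 9), (36, m, 32, 21, 31), (36, m, 32, 21, 9), (36, z, 24, 40, 31), (36, z, 24, 40, 9)}.
Joining (R ⋈ P) and S on B yields {(19, k, 35, 12, 14, 17, 3), (19, k, 35, 12, 14, 28, 22), (19, k, 35, 12, 28, 31, 17), (19, r, 15, 16, 14, 17, 3), (19, r, 15, 16, 14, 28, 22), (19, r, 15, 16, 28, 31, 17), (19, v, 7, 16, 14, 17, 3), (19, v, 7, 16, 14, 28, 22), (19, v, 7, 16, 28, 31, 17), (36, c, 11, 19, 31, 21, 1), (36, c, 11, 19, 9, 17, 38), (36, c, 11, 19, 9, 9, 31), (36, c, 19, 22, 31, 21, 1), (36, c, 19, 22, 9, 17, 38), (36, c, 19, 22, 9, 9, 31), (36, k, 7, 20, 31, 21, 1), (36, k, 7, 20, 9, 17, 38), (36, k, 7, 20, 9, 9, 31), (36, m, 32, 21, 31, 21, 1), (36, m, 32, 21, 9, 17, 38), (36, m, 32, 21, 9, 9, 31), (36, z, 24, 40, 31, 21, 1), (36, z, 24, 40, 9, 17, 38), (36, z, 24, 40, 9, 9, 31)}.
Apply σ_{B <= 14}; surviving tuples: {(19, k, 35, 12, 14, 17, 3), (19, k, 35, 12, 14, 28, 22), (19, r, 15, 16, 14, 17, 3), (19, r, 15, 16, 14, 28, 22), (19, v, 7, 16, 14, 17, 3), (19, v, 7, 16, 14, 28, 22), (36, c, 11, 19, 9, 17, 38), (36, c, 11, 19, 9, 9, 31), (36, c, 19, 22, 9, 17, 38), (36, c, 19, 22, 9, 9, 31), (36, k, 7, 20, 9, 17, 38), (36, k, 7, 20, 9, 9, 31), (36, m, 32, 21, 9, 17, 38), (36, m, 32, 21, 9, 9, 31), (36, z, 24, 40, 9, 17, 38), (36, z, 24, 40, 9, 9, 31)}
Keep only column(s) G, D, C: {(11, 36, 31), (11, 36, 38), (15, 19, 22), (15, 19, 3), (19, 36, 31), (19, 36, 38), (24, 36, 31), (24, 36, 38), (32, 36, 31), (32, 36, 38), (35, 19, 22), (35, 19, 3), (7, 19, 22), (7, 19, 3), (7, 36, 31), (7, 36, 38)}
Apply σ_{G >= 11 and D <= 19}; surviving tuples: {(15, 19, 22), (15, 19, 3), (35, 19, 22), (35, 19, 3)}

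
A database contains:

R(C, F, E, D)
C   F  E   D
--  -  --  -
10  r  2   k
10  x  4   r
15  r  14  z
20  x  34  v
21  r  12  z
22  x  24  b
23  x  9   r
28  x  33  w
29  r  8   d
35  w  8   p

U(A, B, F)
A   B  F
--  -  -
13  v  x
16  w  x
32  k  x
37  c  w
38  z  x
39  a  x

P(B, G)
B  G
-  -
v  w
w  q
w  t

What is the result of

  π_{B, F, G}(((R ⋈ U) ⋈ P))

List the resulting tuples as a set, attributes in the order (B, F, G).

{(v, x, w), (w, x, q), (w, x, t)}

R ⋈ U (natural join on F): {(10, x, 4, r, 13, v), (10, x, 4, r, 16, w), (10, x, 4, r, 32, k), (10, x, 4, r, 38, z), (10, x, 4, r, 39, a), (20, x, 34, v, 13, v), (20, x, 34, v, 16, w), (20, x, 34, v, 32, k), (20, x, 34, v, 38, z), (20, x, 34, v, 39, a), (22, x, 24, b, 13, v), (22, x, 24, b, 16, w), (22, x, 24, b, 32, k), (22, x, 24, b, 38, z), (22, x, 24, b, 39, a), (23, x, 9, r, 13, v), (23, x, 9, r, 16, w), (23, x, 9, r, 32, k), (23, x, 9, r, 38, z), (23, x, 9, r, 39, a), (28, x, 33, w, 13, v), (28, x, 33, w, 16, w), (28, x, 33, w, 32, k), (28, x, 33, w, 38, z), (28, x, 33, w, 39, a), (35, w, 8, p, 37, c)}
(R ⋈ U) ⋈ P (natural join on B): {(10, x, 4, r, 13, v, w), (10, x, 4, r, 16, w, q), (10, x, 4, r, 16, w, t), (20, x, 34, v, 13, v, w), (20, x, 34, v, 16, w, q), (20, x, 34, v, 16, w, t), (22, x, 24, b, 13, v, w), (22, x, 24, b, 16, w, q), (22, x, 24, b, 16, w, t), (23, x, 9, r, 13, v, w), (23, x, 9, r, 16, w, q), (23, x, 9, r, 16, w, t), (28, x, 33, w, 13, v, w), (28, x, 33, w, 16, w, q), (28, x, 33, w, 16, w, t)}
Projecting to B, F, G (12 duplicate(s) eliminated): {(v, x, w), (w, x, q), (w, x, t)}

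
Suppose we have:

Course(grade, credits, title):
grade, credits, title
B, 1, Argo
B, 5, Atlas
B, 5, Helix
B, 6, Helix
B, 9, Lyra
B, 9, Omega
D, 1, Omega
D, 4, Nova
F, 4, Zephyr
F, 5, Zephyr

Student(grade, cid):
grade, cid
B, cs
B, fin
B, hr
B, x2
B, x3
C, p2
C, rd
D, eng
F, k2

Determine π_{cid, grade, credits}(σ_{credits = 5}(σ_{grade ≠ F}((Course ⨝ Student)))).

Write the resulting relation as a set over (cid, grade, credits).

Natural join on grade: {(B, 1, Argo, cs), (B, 1, Argo, fin), (B, 1, Argo, hr), (B, 1, Argo, x2), (B, 1, Argo, x3), (B, 5, Atlas, cs), (B, 5, Atlas, fin), (B, 5, Atlas, hr), (B, 5, Atlas, x2), (B, 5, Atlas, x3), (B, 5, Helix, cs), (B, 5, Helix, fin), (B, 5, Helix, hr), (B, 5, Helix, x2), (B, 5, Helix, x3), (B, 6, Helix, cs), (B, 6, Helix, fin), (B, 6, Helix, hr), (B, 6, Helix, x2), (B, 6, Helix, x3), (B, 9, Lyra, cs), (B, 9, Lyra, fin), (B, 9, Lyra, hr), (B, 9, Lyra, x2), (B, 9, Lyra, x3), (B, 9, Omega, cs), (B, 9, Omega, fin), (B, 9, Omega, hr), (B, 9, Omega, x2), (B, 9, Omega, x3), (D, 1, Omega, eng), (D, 4, Nova, eng), (F, 4, Zephyr, k2), (F, 5, Zephyr, k2)}
Filtering on grade ≠ F leaves {(B, 1, Argo, cs), (B, 1, Argo, fin), (B, 1, Argo, hr), (B, 1, Argo, x2), (B, 1, Argo, x3), (B, 5, Atlas, cs), (B, 5, Atlas, fin), (B, 5, Atlas, hr), (B, 5, Atlas, x2), (B, 5, Atlas, x3), (B, 5, Helix, cs), (B, 5, Helix, fin), (B, 5, Helix, hr), (B, 5, Helix, x2), (B, 5, Helix, x3), (B, 6, Helix, cs), (B, 6, Helix, fin), (B, 6, Helix, hr), (B, 6, Helix, x2), (B, 6, Helix, x3), (B, 9, Lyra, cs), (B, 9, Lyra, fin), (B, 9, Lyra, hr), (B, 9, Lyra, x2), (B, 9, Lyra, x3), (B, 9, Omega, cs), (B, 9, Omega, fin), (B, 9, Omega, hr), (B, 9, Omega, x2), (B, 9, Omega, x3), (D, 1, Omega, eng), (D, 4, Nova, eng)}.
Filtering on credits = 5 leaves {(B, 5, Atlas, cs), (B, 5, Atlas, fin), (B, 5, Atlas, hr), (B, 5, Atlas, x2), (B, 5, Atlas, x3), (B, 5, Helix, cs), (B, 5, Helix, fin), (B, 5, Helix, hr), (B, 5, Helix, x2), (B, 5, Helix, x3)}.
π_{cid, grade, credits} gives {(cs, B, 5), (fin, B, 5), (hr, B, 5), (x2, B, 5), (x3, B, 5)} (5 duplicate(s) eliminated).

{(cs, B, 5), (fin, B, 5), (hr, B, 5), (x2, B, 5), (x3, B, 5)}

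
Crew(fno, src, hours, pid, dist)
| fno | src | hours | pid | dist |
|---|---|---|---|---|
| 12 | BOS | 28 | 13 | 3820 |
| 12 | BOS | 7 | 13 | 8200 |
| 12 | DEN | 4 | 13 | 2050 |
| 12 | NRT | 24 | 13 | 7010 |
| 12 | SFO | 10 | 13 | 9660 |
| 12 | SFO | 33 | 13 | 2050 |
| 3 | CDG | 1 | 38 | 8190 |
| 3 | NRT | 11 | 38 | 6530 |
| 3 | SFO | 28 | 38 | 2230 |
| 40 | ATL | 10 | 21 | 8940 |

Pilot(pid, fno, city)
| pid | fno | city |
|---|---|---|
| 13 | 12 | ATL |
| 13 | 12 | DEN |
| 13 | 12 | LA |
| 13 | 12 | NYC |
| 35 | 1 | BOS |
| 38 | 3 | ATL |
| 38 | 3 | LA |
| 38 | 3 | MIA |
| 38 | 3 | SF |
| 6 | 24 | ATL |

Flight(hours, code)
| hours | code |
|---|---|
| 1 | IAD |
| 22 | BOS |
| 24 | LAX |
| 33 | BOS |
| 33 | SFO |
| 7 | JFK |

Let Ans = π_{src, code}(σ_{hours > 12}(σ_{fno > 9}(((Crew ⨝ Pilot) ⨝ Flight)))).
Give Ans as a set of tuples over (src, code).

Joining Crew and Pilot on fno, pid yields {(12, BOS, 28, 13, 3820, ATL), (12, BOS, 28, 13, 3820, DEN), (12, BOS, 28, 13, 3820, LA), (12, BOS, 28, 13, 3820, NYC), (12, BOS, 7, 13, 8200, ATL), (12, BOS, 7, 13, 8200, DEN), (12, BOS, 7, 13, 8200, LA), (12, BOS, 7, 13, 8200, NYC), (12, DEN, 4, 13, 2050, ATL), (12, DEN, 4, 13, 2050, DEN), (12, DEN, 4, 13, 2050, LA), (12, DEN, 4, 13, 2050, NYC), (12, NRT, 24, 13, 7010, ATL), (12, NRT, 24, 13, 7010, DEN), (12, NRT, 24, 13, 7010, LA), (12, NRT, 24, 13, 7010, NYC), (12, SFO, 10, 13, 9660, ATL), (12, SFO, 10, 13, 9660, DEN), (12, SFO, 10, 13, 9660, LA), (12, SFO, 10, 13, 9660, NYC), (12, SFO, 33, 13, 2050, ATL), (12, SFO, 33, 13, 2050, DEN), (12, SFO, 33, 13, 2050, LA), (12, SFO, 33, 13, 2050, NYC), (3, CDG, 1, 38, 8190, ATL), (3, CDG, 1, 38, 8190, LA), (3, CDG, 1, 38, 8190, MIA), (3, CDG, 1, 38, 8190, SF), (3, NRT, 11, 38, 6530, ATL), (3, NRT, 11, 38, 6530, LA), (3, NRT, 11, 38, 6530, MIA), (3, NRT, 11, 38, 6530, SF), (3, SFO, 28, 38, 2230, ATL), (3, SFO, 28, 38, 2230, LA), (3, SFO, 28, 38, 2230, MIA), (3, SFO, 28, 38, 2230, SF)}.
Joining (Crew ⨝ Pilot) and Flight on hours yields {(12, BOS, 7, 13, 8200, ATL, JFK), (12, BOS, 7, 13, 8200, DEN, JFK), (12, BOS, 7, 13, 8200, LA, JFK), (12, BOS, 7, 13, 8200, NYC, JFK), (12, NRT, 24, 13, 7010, ATL, LAX), (12, NRT, 24, 13, 7010, DEN, LAX), (12, NRT, 24, 13, 7010, LA, LAX), (12, NRT, 24, 13, 7010, NYC, LAX), (12, SFO, 33, 13, 2050, ATL, BOS), (12, SFO, 33, 13, 2050, ATL, SFO), (12, SFO, 33, 13, 2050, DEN, BOS), (12, SFO, 33, 13, 2050, DEN, SFO), (12, SFO, 33, 13, 2050, LA, BOS), (12, SFO, 33, 13, 2050, LA, SFO), (12, SFO, 33, 13, 2050, NYC, BOS), (12, SFO, 33, 13, 2050, NYC, SFO), (3, CDG, 1, 38, 8190, ATL, IAD), (3, CDG, 1, 38, 8190, LA, IAD), (3, CDG, 1, 38, 8190, MIA, IAD), (3, CDG, 1, 38, 8190, SF, IAD)}.
σ[fno > 9]: keep tuples satisfying fno > 9 → {(12, BOS, 7, 13, 8200, ATL, JFK), (12, BOS, 7, 13, 8200, DEN, JFK), (12, BOS, 7, 13, 8200, LA, JFK), (12, BOS, 7, 13, 8200, NYC, JFK), (12, NRT, 24, 13, 7010, ATL, LAX), (12, NRT, 24, 13, 7010, DEN, LAX), (12, NRT, 24, 13, 7010, LA, LAX), (12, NRT, 24, 13, 7010, NYC, LAX), (12, SFO, 33, 13, 2050, ATL, BOS), (12, SFO, 33, 13, 2050, ATL, SFO), (12, SFO, 33, 13, 2050, DEN, BOS), (12, SFO, 33, 13, 2050, DEN, SFO), (12, SFO, 33, 13, 2050, LA, BOS), (12, SFO, 33, 13, 2050, LA, SFO), (12, SFO, 33, 13, 2050, NYC, BOS), (12, SFO, 33, 13, 2050, NYC, SFO)}
σ[hours > 12]: keep tuples satisfying hours > 12 → {(12, NRT, 24, 13, 7010, ATL, LAX), (12, NRT, 24, 13, 7010, DEN, LAX), (12, NRT, 24, 13, 7010, LA, LAX), (12, NRT, 24, 13, 7010, NYC, LAX), (12, SFO, 33, 13, 2050, ATL, BOS), (12, SFO, 33, 13, 2050, ATL, SFO), (12, SFO, 33, 13, 2050, DEN, BOS), (12, SFO, 33, 13, 2050, DEN, SFO), (12, SFO, 33, 13, 2050, LA, BOS), (12, SFO, 33, 13, 2050, LA, SFO), (12, SFO, 33, 13, 2050, NYC, BOS), (12, SFO, 33, 13, 2050, NYC, SFO)}
Projecting to src, code (9 duplicate(s) eliminated): {(NRT, LAX), (SFO, BOS), (SFO, SFO)}

{(NRT, LAX), (SFO, BOS), (SFO, SFO)}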